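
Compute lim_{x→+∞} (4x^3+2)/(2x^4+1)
This is an ∞/∞ indeterminate form as x → +∞.
Divide numerator and denominator by x^4 and let the lower-order terms vanish; the numerator's degree 3 is below the denominator's degree 4, so the quotient → 0.
Limit = 0.

Final answer: 0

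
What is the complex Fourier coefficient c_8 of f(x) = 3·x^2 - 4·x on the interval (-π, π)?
Compute the real Fourier coefficients first: a_8 = 3/16, b_8 = 1.
Then c_8 = (a_8 − i·b_8)/2 = 3/32 - i/2.

Final answer: 3/32 - i/2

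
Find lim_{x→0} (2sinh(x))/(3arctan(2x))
Both numerator and denominator → 0 as x → 0; this is a 0/0 indeterminate form.
Expand each to leading order near x = 0: numerator ~ 2·x, denominator ~ 6·x.
The limit of the ratio is 1/3.

Final answer: 1/3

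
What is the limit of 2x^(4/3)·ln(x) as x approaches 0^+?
This is a 0·∞ indeterminate form at x → 0⁺.
Rewrite the product as 2·ln(x) / x^(-4/3) and apply L'Hôpital, or use the standard hierarchy x^(-4/3) ≫ |ln x| as x → 0⁺.
The indeterminate product → 0, so the limit = 0.

Final answer: 0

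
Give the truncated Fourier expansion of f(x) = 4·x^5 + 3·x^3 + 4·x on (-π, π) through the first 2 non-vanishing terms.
(-154·π^2 + 8·π^4 + 932)·sin(x) + (-4·π^4 - 59/2 + 17·π^2)·sin(2·x)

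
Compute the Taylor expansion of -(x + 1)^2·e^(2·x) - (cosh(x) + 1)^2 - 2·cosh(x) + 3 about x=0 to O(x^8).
-148·x^7/315 - 241·x^6/180 - 44·x^5/15 - 35·x^4/6 - 22·x^3/3 - 10·x^2 - 4·x - 4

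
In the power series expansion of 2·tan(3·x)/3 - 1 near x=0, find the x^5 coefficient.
Expand to order 5: 2·tan(3·x)/3 - 1 = 108·x^5/5 + 6·x^3 + 2·x - 1 + O(x^6).
The coefficient of x^5 is 108/5.

Final answer: 108/5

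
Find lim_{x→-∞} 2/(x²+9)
Evaluate the dominant behaviour as x → -∞; each term tends to a finite value or vanishes.
Limit = 0.

Final answer: 0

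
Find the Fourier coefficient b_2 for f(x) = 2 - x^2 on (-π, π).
b_2 = (1/π) ∫_{-π}^{π} f(x)·sin(2x) dx.
Evaluate the integral (use parity and integration by parts as needed): b_2 = 0.

Final answer: 0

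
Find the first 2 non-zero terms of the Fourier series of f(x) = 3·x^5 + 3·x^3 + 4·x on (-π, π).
(-114·π^2 + 6·π^4 + 692)·sin(x) + (-3·π^4 - 22 + 12·π^2)·sin(2·x)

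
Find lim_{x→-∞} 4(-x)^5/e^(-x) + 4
The quotient is an ∞/∞ indeterminate form as x → -∞.
Compare growth rates of the dominant terms (exponentials ≫ polynomials ≫ logarithms), or apply L'Hôpital's rule; the quotient → 0.
Adding the constant: 0 + 4 = 4. Limit = 4.

Final answer: 4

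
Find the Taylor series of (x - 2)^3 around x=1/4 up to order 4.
-343/64 + 147·(x - 1/4)/16 - 21·(x - 1/4)^2/4 + (x - 1/4)^3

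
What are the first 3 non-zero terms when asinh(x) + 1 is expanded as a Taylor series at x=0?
-x^3/6 + x + 1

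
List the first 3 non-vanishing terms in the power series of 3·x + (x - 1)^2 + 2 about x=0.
x^2 + x + 3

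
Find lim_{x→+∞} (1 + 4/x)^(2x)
As x → +∞: write (1 + 4/x)^(2x) = ((1 + 4/x)^x)^2 → (e^4)^2 = e^8.
Limit = e^(8).

Final answer: e^(8)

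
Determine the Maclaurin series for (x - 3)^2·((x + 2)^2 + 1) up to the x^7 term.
x^4 - 2·x^3 - 10·x^2 + 6·x + 45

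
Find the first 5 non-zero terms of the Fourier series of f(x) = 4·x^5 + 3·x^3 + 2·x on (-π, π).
(-154·π^2 + 8·π^4 + 928)·sin(x) + (-4·π^4 - 55/2 + 17·π^2)·sin(2·x) + (-106·π^2/27 + 320/81 + 8·π^4/3)·sin(3·x) + (-2·π^4 - 11/8 + π^2)·sin(4·x) + (-2·π^2/25 + 512/625 + 8·π^4/5)·sin(5·x)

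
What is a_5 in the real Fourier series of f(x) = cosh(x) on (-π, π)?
a_5 = (1/π) ∫_{-π}^{π} f(x)·cos(5x) dx.
Evaluate the integral (use parity and integration by parts as needed): a_5 = -sinh(π)/(13·π).

Final answer: -sinh(π)/(13·π)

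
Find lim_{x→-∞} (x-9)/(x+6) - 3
Evaluate the dominant behaviour as x → -∞; each term tends to a finite value or vanishes.
Limit = -2.

Final answer: -2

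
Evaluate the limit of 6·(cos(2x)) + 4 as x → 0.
Direct substitution at x = 0 gives 10.

Final answer: 10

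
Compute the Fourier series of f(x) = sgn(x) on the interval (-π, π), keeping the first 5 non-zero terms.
4·sin(x)/π + 4·sin(3·x)/(3·π) + 4·sin(5·x)/(5·π) + 4·sin(7·x)/(7·π) + 4·sin(9·x)/(9·π)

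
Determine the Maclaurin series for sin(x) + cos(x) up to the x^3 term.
-x^3/6 - x^2/2 + x + 1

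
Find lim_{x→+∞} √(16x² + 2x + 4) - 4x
As x → +∞: multiply by the conjugate to get (2x+4)/(√(16x²+2x+4)+4x); the denominator ~ 8x, so the limit is 2/8 = 1/4.
Limit = 1/4.

Final answer: 1/4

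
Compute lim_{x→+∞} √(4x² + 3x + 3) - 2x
As x → +∞: multiply by the conjugate to get (3x+3)/(√(4x²+3x+3)+2x); the denominator ~ 4x, so the limit is 3/4.
Limit = 3/4.

Final answer: 3/4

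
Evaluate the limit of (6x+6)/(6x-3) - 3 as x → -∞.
Evaluate the dominant behaviour as x → -∞; each term tends to a finite value or vanishes.
Limit = -2.

Final answer: -2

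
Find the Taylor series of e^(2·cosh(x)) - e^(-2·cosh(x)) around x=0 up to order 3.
x^2·(e^(-2) + e^(2)) - e^(-2) + e^(2)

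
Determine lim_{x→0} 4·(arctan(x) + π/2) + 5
Direct substitution at x = 0 gives 5 + 2·π.

Final answer: 5 + 2·π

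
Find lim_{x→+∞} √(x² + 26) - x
This is an ∞ − ∞ indeterminate form.
Multiply and divide by the conjugate √(x²+26) + x; the x² terms cancel, leaving 26/(√(x²+26)+x) → 0.
Limit = 0.

Final answer: 0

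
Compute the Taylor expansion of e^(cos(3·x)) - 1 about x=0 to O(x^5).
27·e·x^4/2 - 9·e·x^2/2 - 1 + e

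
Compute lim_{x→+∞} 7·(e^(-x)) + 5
Evaluate the dominant behaviour as x → +∞; each term tends to a finite value or vanishes.
Limit = 5.

Final answer: 5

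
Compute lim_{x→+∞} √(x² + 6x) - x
This is an ∞ − ∞ indeterminate form.
Multiply and divide by the conjugate √(x²+6x) + x; the x² terms cancel, leaving (6x)/(√(x²+6x)+x) → 6/2 = 3.
Limit = 3.

Final answer: 3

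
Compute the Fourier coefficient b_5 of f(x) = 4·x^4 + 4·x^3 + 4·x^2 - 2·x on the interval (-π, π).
b_5 = (1/π) ∫_{-π}^{π} f(x)·sin(5x) dx.
Evaluate the integral (use parity and integration by parts as needed): b_5 = -148/125 + 8·π^2/5.

Final answer: -148/125 + 8·π^2/5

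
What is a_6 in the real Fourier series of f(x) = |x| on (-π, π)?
a_6 = (1/π) ∫_{-π}^{π} f(x)·cos(6x) dx.
Evaluate the integral (use parity and integration by parts as needed): a_6 = 0.

Final answer: 0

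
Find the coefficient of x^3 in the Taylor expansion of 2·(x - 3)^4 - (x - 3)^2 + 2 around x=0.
Expand to order 3: 2·(x - 3)^4 - (x - 3)^2 + 2 = -24·x^3 + 107·x^2 - 210·x + 155 + O(x^4).
The coefficient of x^3 is -24.

Final answer: -24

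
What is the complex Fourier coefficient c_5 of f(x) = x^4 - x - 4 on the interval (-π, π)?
Compute the real Fourier coefficients first: a_5 = 48/625 - 8·π^2/25, b_5 = -2/5.
Then c_5 = (a_5 − i·b_5)/2 = -4·π^2/25 + 24/625 + i/5.

Final answer: -4·π^2/25 + 24/625 + i/5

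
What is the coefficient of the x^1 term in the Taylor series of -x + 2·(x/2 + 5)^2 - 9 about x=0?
Expand to order 1: -x + 2·(x/2 + 5)^2 - 9 = 9·x + 41 + O(x^2).
The coefficient of x^1 is 9.

Final answer: 9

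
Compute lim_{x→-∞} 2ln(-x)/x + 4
The quotient is an ∞/∞ indeterminate form as x → -∞.
Compare growth rates of the dominant terms (exponentials ≫ polynomials ≫ logarithms), or apply L'Hôpital's rule; the quotient → 0.
Adding the constant: 0 + 4 = 4. Limit = 4.

Final answer: 4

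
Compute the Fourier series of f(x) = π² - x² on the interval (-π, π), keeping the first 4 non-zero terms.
4·cos(x) - cos(2·x) + 4·cos(3·x)/9 + 2·π^2/3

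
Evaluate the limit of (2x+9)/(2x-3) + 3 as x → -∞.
Evaluate the dominant behaviour as x → -∞; each term tends to a finite value or vanishes.
Limit = 4.

Final answer: 4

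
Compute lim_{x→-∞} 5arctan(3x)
Evaluate the dominant behaviour as x → -∞; each term tends to a finite value or vanishes.
Limit = -5·π/2.

Final answer: -5·π/2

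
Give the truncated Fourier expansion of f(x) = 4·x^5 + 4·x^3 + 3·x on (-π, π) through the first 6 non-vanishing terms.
(-152·π^2 + 8·π^4 + 918)·sin(x) + (-4·π^4 - 27 + 16·π^2)·sin(2·x) + (-88·π^2/27 + 338/81 + 8·π^4/3)·sin(3·x) + (-2·π^4 - 27/16 + π^2/2)·sin(4·x) + (702/625 + 8·π^2/25 + 8·π^4/5)·sin(5·x) + (-4·π^4/3 - 16·π^2/27 - 73/81)·sin(6·x)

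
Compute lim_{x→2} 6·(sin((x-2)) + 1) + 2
Direct substitution at x = 2 gives 8.

Final answer: 8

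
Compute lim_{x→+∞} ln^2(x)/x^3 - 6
The quotient is an ∞/∞ indeterminate form as x → +∞.
The polynomial denominator x^3 dominates the logarithmic numerator (any positive power of x ≫ ln^2(x) as x → ∞), so the quotient → 0.
Adding the constant: 0 - 6 = -6. Limit = -6.

Final answer: -6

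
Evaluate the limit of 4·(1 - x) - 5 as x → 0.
Direct substitution at x = 0 gives -1.

Final answer: -1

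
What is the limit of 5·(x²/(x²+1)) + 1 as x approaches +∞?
Evaluate the dominant behaviour as x → +∞; each term tends to a finite value or vanishes.
Limit = 6.

Final answer: 6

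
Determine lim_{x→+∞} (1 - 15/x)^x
As x → +∞: this is the defining limit (1 - 15/x)^x → e^(-15).
Limit = e^(-15).

Final answer: e^(-15)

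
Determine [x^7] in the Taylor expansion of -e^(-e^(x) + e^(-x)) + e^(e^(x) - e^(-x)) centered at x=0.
989/1260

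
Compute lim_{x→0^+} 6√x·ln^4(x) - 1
The product is a 0·∞ indeterminate form at x → 0⁺.
Rewrite the product as 6·ln^4(x) / x^(-1/2) and apply L'Hôpital, or use the standard hierarchy x^(-1/2) ≫ |ln x|^4 as x → 0⁺.
The indeterminate product → 0, so the limit = -1.

Final answer: -1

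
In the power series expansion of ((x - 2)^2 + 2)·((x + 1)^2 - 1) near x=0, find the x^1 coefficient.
Expand to order 1: ((x - 2)^2 + 2)·((x + 1)^2 - 1) = 12·x + O(x^2).
The coefficient of x^1 is 12.

Final answer: 12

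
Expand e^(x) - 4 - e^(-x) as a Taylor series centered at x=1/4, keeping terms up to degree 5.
(-4·e^(1/4) - 1 + e^(1/2))·e^(-1/4) + (1 + e^(1/2))·e^(-1/4)·(x - 1/4) + (-1 + e^(1/2))·e^(-1/4)·(x - 1/4)^2/2 + (1 + e^(1/2))·e^(-1/4)·(x - 1/4)^3/6 + (-1 + e^(1/2))·e^(-1/4)·(x - 1/4)^4/24 + (1 + e^(1/2))·e^(-1/4)·(x - 1/4)^5/120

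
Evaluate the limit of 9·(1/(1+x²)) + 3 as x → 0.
Direct substitution at x = 0 gives 12.

Final answer: 12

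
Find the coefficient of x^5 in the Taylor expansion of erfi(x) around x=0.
Expand to order 5: erfi(x) = x^5/(5·√(π)) + 2·x^3/(3·√(π)) + 2·x/√(π) + O(x^6).
The coefficient of x^5 is 1/(5·√(π)).

Final answer: 1/(5·√(π))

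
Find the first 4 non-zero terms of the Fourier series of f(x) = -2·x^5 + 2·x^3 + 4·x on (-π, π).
(-496 - 4·π^4 + 84·π^2)·sin(x) + (-12·π^2 + 14 + 2·π^4)·sin(2·x) + (-4·π^4/3 - 16/81 + 116·π^2/27)·sin(3·x) + (-9·π^2/4 - 37/32 + π^4)·sin(4·x)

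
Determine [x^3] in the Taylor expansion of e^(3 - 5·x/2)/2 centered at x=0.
Expand to order 3: e^(3 - 5·x/2)/2 = -125·x^3·e^(3)/96 + 25·x^2·e^(3)/16 - 5·x·e^(3)/4 + e^(3)/2 + O(x^4).
The coefficient of x^3 is -125·e^(3)/96.

Final answer: -125·e^(3)/96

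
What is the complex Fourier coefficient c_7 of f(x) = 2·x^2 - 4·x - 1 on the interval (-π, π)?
Compute the real Fourier coefficients first: a_7 = -8/49, b_7 = -8/7.
Then c_7 = (a_7 − i·b_7)/2 = -4/49 + 4·i/7.

Final answer: -4/49 + 4·i/7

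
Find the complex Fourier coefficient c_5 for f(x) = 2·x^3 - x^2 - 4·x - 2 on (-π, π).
Compute the real Fourier coefficients first: a_5 = 4/25, b_5 = -224/125 + 4·π^2/5.
Then c_5 = (a_5 − i·b_5)/2 = 2/25 - 2·i·π^2/5 + 112·i/125.

Final answer: 2/25 - 2·i·π^2/5 + 112·i/125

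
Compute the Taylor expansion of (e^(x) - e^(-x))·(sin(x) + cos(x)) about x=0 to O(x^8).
x^7/315 - x^6/45 - x^5/15 - 2·x^3/3 + 2·x^2 + 2·x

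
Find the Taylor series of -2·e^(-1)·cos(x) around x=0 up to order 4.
-x^4·e^(-1)/12 + x^2·e^(-1) - 2·e^(-1)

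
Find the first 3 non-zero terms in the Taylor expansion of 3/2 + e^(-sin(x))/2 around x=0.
x^2/4 - x/2 + 2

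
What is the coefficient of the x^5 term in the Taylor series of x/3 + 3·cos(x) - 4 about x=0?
Expand to order 5: x/3 + 3·cos(x) - 4 = x^4/8 - 3·x^2/2 + x/3 - 1 + O(x^6).
The coefficient of x^5 is 0.

Final answer: 0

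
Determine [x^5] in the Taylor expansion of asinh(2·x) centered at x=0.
Expand to order 5: asinh(2·x) = 12·x^5/5 - 4·x^3/3 + 2·x + O(x^6).
The coefficient of x^5 is 12/5.

Final answer: 12/5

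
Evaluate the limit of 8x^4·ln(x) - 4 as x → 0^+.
The product is a 0·∞ indeterminate form at x → 0⁺.
Rewrite the product as 8·ln(x) / x^(-4) and apply L'Hôpital, or use the standard hierarchy x^(-4) ≫ |ln x| as x → 0⁺.
The indeterminate product → 0, so the limit = -4.

Final answer: -4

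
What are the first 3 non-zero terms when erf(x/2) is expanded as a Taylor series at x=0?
x^5/(160·√(π)) - x^3/(12·√(π)) + x/√(π)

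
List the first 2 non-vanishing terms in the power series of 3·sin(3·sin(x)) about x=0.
-15·x^3 + 9·x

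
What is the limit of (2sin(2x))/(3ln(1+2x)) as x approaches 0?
Both numerator and denominator → 0 as x → 0; this is a 0/0 indeterminate form.
Expand each to leading order near x = 0: numerator ~ 4·x, denominator ~ 6·x.
The limit of the ratio is 2/3.

Final answer: 2/3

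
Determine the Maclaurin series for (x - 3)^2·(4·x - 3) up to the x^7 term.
4·x^3 - 27·x^2 + 54·x - 27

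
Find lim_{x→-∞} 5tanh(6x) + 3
Evaluate the dominant behaviour as x → -∞; each term tends to a finite value or vanishes.
Limit = -2.

Final answer: -2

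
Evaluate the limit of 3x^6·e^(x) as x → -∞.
This is a 0·∞ indeterminate form at x → -∞.
Rewrite the product as 3x^6 / e^(-x) (an ∞/∞ form) and apply L'Hôpital, or use the standard hierarchy e^(|x|) ≫ |x^6| as x → -∞.
The indeterminate product → 0, so the limit = 0.

Final answer: 0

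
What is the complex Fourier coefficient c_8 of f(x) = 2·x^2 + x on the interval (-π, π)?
Compute the real Fourier coefficients first: a_8 = 1/8, b_8 = -1/4.
Then c_8 = (a_8 − i·b_8)/2 = 1/16 + i/8.

Final answer: 1/16 + i/8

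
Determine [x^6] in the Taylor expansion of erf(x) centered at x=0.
Expand to order 6: erf(x) = x^5/(5·√(π)) - 2·x^3/(3·√(π)) + 2·x/√(π) + O(x^7).
The coefficient of x^6 is 0.

Final answer: 0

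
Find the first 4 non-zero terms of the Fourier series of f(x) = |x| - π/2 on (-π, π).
-4·cos(x)/π - 4·cos(3·x)/(9·π) - 4·cos(5·x)/(25·π) - 4·cos(7·x)/(49·π)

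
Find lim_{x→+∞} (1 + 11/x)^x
As x → +∞: this is the defining limit (1 + 11/x)^x → e^11.
Limit = e^(11).

Final answer: e^(11)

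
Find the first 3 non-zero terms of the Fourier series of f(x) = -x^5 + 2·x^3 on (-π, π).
(-264 - 2·π^4 + 44·π^2)·sin(x) + (-7·π^2 + 21/2 + π^4)·sin(2·x) + (-2·π^4/3 - 152/81 + 76·π^2/27)·sin(3·x)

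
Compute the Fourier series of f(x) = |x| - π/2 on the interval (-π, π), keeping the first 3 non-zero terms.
-4·cos(x)/π - 4·cos(3·x)/(9·π) - 4·cos(5·x)/(25·π)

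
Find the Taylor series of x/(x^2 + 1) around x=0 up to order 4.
-x^3 + x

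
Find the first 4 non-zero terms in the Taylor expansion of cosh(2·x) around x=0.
4·x^6/45 + 2·x^4/3 + 2·x^2 + 1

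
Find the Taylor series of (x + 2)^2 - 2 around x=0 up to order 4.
x^2 + 4·x + 2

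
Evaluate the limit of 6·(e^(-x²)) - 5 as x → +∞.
Evaluate the dominant behaviour as x → +∞; each term tends to a finite value or vanishes.
Limit = -5.

Final answer: -5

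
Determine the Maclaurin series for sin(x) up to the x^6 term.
x^5/120 - x^3/6 + x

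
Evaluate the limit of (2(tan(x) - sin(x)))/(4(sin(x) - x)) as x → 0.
Both numerator and denominator → 0 as x → 0; this is a 0/0 indeterminate form.
Expand each to leading order near x = 0: numerator ~ x^3, denominator ~ -2·x^3/3.
The limit of the ratio is -3/2.

Final answer: -3/2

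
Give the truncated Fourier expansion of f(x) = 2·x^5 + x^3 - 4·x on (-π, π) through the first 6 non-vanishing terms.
(-78·π^2 + 4·π^4 + 460)·sin(x) + (-2·π^4 - 19/2 + 9·π^2)·sin(2·x) + (-62·π^2/27 - 92/81 + 4·π^4/3)·sin(3·x) + (-π^4 + 55/32 + 3·π^2/4)·sin(4·x) + (-6·π^2/25 - 964/625 + 4·π^4/5)·sin(5·x) + (-2·π^4/3 + π^2/27 + 215/162)·sin(6·x)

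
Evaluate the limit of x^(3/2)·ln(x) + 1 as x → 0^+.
The product is a 0·∞ indeterminate form at x → 0⁺.
Rewrite the product as ln(x) / x^(-3/2) and apply L'Hôpital, or use the standard hierarchy x^(-3/2) ≫ |ln x| as x → 0⁺.
The indeterminate product → 0, so the limit = 1.

Final answer: 1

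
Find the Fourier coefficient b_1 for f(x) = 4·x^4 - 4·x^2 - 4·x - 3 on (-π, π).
b_1 = (1/π) ∫_{-π}^{π} f(x)·sin(1x) dx.
Evaluate the integral (use parity and integration by parts as needed): b_1 = -8.

Final answer: -8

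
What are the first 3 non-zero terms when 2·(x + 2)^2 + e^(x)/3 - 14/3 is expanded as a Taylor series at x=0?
13·x^2/6 + 25·x/3 + 11/3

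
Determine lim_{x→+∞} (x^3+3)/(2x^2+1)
This is an ∞/∞ indeterminate form as x → +∞.
Divide numerator and denominator by x^3 and let the lower-order terms vanish; the numerator's degree 3 exceeds the denominator's degree 2, so the quotient diverges.
Limit = ∞.

Final answer: ∞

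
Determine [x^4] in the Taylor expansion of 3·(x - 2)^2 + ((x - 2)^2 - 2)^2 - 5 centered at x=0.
Expand to order 4: 3·(x - 2)^2 + ((x - 2)^2 - 2)^2 - 5 = x^4 - 8·x^3 + 23·x^2 - 28·x + 11 + O(x^5).
The coefficient of x^4 is 1.

Final answer: 1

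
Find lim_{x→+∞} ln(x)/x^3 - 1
The quotient is an ∞/∞ indeterminate form as x → +∞.
The polynomial denominator x^3 dominates the logarithmic numerator (any positive power of x ≫ ln(x) as x → ∞), so the quotient → 0.
Adding the constant: 0 - 1 = -1. Limit = -1.

Final answer: -1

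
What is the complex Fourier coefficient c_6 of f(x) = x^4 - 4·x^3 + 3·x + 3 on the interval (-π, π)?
Compute the real Fourier coefficients first: a_6 = -1/27 + 2·π^2/9, b_6 = -11/9 + 4·π^2/3.
Then c_6 = (a_6 − i·b_6)/2 = -1/54 + π^2/9 - 2·i·π^2/3 + 11·i/18.

Final answer: -1/54 + π^2/9 - 2·i·π^2/3 + 11·i/18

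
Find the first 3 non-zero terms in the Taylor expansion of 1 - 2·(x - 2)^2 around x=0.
-2·x^2 + 8·x - 7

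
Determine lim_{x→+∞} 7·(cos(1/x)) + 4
Evaluate the dominant behaviour as x → +∞; each term tends to a finite value or vanishes.
Limit = 11.

Final answer: 11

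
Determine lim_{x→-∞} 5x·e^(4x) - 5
The product is a 0·∞ indeterminate form at x → -∞.
Rewrite the product as 5x / e^(-4x) (an ∞/∞ form) and apply L'Hôpital, or use the standard hierarchy e^(4|x|) ≫ |x| as x → -∞.
The indeterminate product → 0, so the limit = -5.

Final answer: -5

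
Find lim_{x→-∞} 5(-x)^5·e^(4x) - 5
The product is a 0·∞ indeterminate form at x → -∞.
Rewrite the product as 5(-x)^5 / e^(-4x) (an ∞/∞ form) and apply L'Hôpital, or use the standard hierarchy e^(4|x|) ≫ |(-x)^5| as x → -∞.
The indeterminate product → 0, so the limit = -5.

Final answer: -5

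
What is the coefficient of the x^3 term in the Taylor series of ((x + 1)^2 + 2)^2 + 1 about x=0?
Expand to order 3: ((x + 1)^2 + 2)^2 + 1 = 4·x^3 + 10·x^2 + 12·x + 10 + O(x^4).
The coefficient of x^3 is 4.

Final answer: 4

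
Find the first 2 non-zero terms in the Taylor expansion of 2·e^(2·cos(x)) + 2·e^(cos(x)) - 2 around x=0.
x^2·(-2·e^(2) - e) - 2 + 2·e + 2·e^(2)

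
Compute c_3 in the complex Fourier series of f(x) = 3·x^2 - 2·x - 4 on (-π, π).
Compute the real Fourier coefficients first: a_3 = -4/3, b_3 = -4/3.
Then c_3 = (a_3 − i·b_3)/2 = -2/3 + 2·i/3.

Final answer: -2/3 + 2·i/3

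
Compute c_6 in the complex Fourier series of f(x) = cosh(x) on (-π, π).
Compute the real Fourier coefficients first: a_6 = 2·sinh(π)/(37·π), b_6 = 0.
Then c_6 = (a_6 − i·b_6)/2 = sinh(π)/(37·π).

Final answer: sinh(π)/(37·π)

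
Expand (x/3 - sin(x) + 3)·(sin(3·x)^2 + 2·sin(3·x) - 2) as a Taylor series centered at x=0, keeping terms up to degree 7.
-72523·x^7/2520 + 1859·x^6/20 + 95·x^5/3 - 74·x^4 - 100·x^3/3 + 23·x^2 + 58·x/3 - 6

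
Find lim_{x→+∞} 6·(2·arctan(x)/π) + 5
Evaluate the dominant behaviour as x → +∞; each term tends to a finite value or vanishes.
Limit = 11.

Final answer: 11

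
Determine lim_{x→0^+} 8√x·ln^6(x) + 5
The product is a 0·∞ indeterminate form at x → 0⁺.
Rewrite the product as 8·ln^6(x) / x^(-1/2) and apply L'Hôpital, or use the standard hierarchy x^(-1/2) ≫ |ln x|^6 as x → 0⁺.
The indeterminate product → 0, so the limit = 5.

Final answer: 5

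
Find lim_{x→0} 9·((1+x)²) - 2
Direct substitution at x = 0 gives 7.

Final answer: 7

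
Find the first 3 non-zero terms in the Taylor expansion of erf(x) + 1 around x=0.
-2·x^3/(3·√(π)) + 2·x/√(π) + 1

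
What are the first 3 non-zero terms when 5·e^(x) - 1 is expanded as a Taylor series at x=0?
5·x^2/2 + 5·x + 4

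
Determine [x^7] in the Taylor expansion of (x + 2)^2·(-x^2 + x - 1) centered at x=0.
Expand to order 7: (x + 2)^2·(-x^2 + x - 1) = -x^4 - 3·x^3 - x^2 - 4 + O(x^8).
The coefficient of x^7 is 0.

Final answer: 0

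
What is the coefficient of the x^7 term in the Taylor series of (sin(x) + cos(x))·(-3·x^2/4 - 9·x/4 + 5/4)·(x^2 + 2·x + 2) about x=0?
Expand to order 7: (sin(x) + cos(x))·(-3·x^2/4 - 9·x/4 + 5/4)·(x^2 + 2·x + 2) = -691·x^7/10080 + 563·x^6/720 + 89·x^5/48 - 27·x^4/16 - 95·x^3/12 - 8·x^2 + x/2 + 5/2 + O(x^8).
The coefficient of x^7 is -691/10080.

Final answer: -691/10080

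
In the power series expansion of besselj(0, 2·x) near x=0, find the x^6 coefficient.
Expand to order 6: besselj(0, 2·x) = -x^6/36 + x^4/4 - x^2 + 1 + O(x^7).
The coefficient of x^6 is -1/36.

Final answer: -1/36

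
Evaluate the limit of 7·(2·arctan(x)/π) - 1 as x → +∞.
Evaluate the dominant behaviour as x → +∞; each term tends to a finite value or vanishes.
Limit = 6.

Final answer: 6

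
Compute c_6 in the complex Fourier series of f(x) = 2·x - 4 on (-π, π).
Compute the real Fourier coefficients first: a_6 = 0, b_6 = -2/3.
Then c_6 = (a_6 − i·b_6)/2 = i/3.

Final answer: i/3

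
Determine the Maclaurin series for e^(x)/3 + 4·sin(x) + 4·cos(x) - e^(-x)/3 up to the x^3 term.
-5·x^3/9 - 2·x^2 + 14·x/3 + 4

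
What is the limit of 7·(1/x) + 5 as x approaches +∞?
Evaluate the dominant behaviour as x → +∞; each term tends to a finite value or vanishes.
Limit = 5.

Final answer: 5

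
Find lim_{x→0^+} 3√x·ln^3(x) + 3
The product is a 0·∞ indeterminate form at x → 0⁺.
Rewrite the product as 3·ln^3(x) / x^(-1/2) and apply L'Hôpital, or use the standard hierarchy x^(-1/2) ≫ |ln x|^3 as x → 0⁺.
The indeterminate product → 0, so the limit = 3.

Final answer: 3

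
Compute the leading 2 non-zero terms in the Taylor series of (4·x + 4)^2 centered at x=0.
32·x + 16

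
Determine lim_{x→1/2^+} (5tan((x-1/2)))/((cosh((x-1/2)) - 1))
Both numerator and denominator → 0 as x → 1/2^+; this is a 0/0 indeterminate form.
Expand each to leading order near x = 1/2: numerator ~ 5·(x - 1/2), denominator ~ (x - 1/2)^2/2.
The limit of the ratio is ∞.

Final answer: ∞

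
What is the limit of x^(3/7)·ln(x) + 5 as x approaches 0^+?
The product is a 0·∞ indeterminate form at x → 0⁺.
Rewrite the product as ln(x) / x^(-3/7) and apply L'Hôpital, or use the standard hierarchy x^(-3/7) ≫ |ln x| as x → 0⁺.
The indeterminate product → 0, so the limit = 5.

Final answer: 5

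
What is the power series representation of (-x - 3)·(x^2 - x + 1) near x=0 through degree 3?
-x^3 - 2·x^2 + 2·x - 3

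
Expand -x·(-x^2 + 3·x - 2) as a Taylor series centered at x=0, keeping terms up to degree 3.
x^3 - 3·x^2 + 2·x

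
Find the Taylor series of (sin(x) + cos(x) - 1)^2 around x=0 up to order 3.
-x^3 + x^2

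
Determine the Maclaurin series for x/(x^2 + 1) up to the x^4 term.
-x^3 + x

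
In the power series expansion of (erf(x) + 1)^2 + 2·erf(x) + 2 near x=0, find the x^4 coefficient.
Expand to order 4: (erf(x) + 1)^2 + 2·erf(x) + 2 = -8·x^4/(3·π) - 8·x^3/(3·√(π)) + 4·x^2/π + 8·x/√(π) + 3 + O(x^5).
The coefficient of x^4 is -8/(3·π).

Final answer: -8/(3·π)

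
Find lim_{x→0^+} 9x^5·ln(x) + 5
The product is a 0·∞ indeterminate form at x → 0⁺.
Rewrite the product as 9·ln(x) / x^(-5) and apply L'Hôpital, or use the standard hierarchy x^(-5) ≫ |ln x| as x → 0⁺.
The indeterminate product → 0, so the limit = 5.

Final answer: 5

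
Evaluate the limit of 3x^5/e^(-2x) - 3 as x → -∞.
The quotient is an ∞/∞ indeterminate form as x → -∞.
Compare growth rates of the dominant terms (exponentials ≫ polynomials ≫ logarithms), or apply L'Hôpital's rule; the quotient → 0.
Adding the constant: 0 - 3 = -3. Limit = -3.

Final answer: -3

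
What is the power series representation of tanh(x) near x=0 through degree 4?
-x^3/3 + x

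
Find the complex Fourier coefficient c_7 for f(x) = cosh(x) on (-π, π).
Compute the real Fourier coefficients first: a_7 = -sinh(π)/(25·π), b_7 = 0.
Then c_7 = (a_7 − i·b_7)/2 = -sinh(π)/(50·π).

Final answer: -sinh(π)/(50·π)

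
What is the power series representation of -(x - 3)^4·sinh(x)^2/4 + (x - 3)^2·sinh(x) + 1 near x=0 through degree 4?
-85·x^4/4 + 59·x^3/2 - 105·x^2/4 + 9·x + 1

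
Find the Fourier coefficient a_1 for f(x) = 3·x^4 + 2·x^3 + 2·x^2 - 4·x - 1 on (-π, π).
a_1 = (1/π) ∫_{-π}^{π} f(x)·cos(1x) dx.
Evaluate the integral (use parity and integration by parts as needed): a_1 = 136 - 24·π^2.

Final answer: 136 - 24·π^2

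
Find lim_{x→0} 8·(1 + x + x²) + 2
Direct substitution at x = 0 gives 10.

Final answer: 10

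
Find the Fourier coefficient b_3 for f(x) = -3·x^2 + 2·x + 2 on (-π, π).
b_3 = (1/π) ∫_{-π}^{π} f(x)·sin(3x) dx.
Evaluate the integral (use parity and integration by parts as needed): b_3 = 4/3.

Final answer: 4/3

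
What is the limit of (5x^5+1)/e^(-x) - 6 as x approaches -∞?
The quotient is an ∞/∞ indeterminate form as x → -∞.
Compare growth rates of the dominant terms (exponentials ≫ polynomials ≫ logarithms), or apply L'Hôpital's rule; the quotient → 0.
Adding the constant: 0 - 6 = -6. Limit = -6.

Final answer: -6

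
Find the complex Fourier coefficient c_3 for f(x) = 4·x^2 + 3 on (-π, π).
Compute the real Fourier coefficients first: a_3 = -16/9, b_3 = 0.
Then c_3 = (a_3 − i·b_3)/2 = -8/9.

Final answer: -8/9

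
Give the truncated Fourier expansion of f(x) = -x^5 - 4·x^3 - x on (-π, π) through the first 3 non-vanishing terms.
(-2·π^4 - 194 + 32·π^2)·sin(x) + (-π^2 + 5/2 + π^4)·sin(2·x) + (-2·π^4/3 - 32·π^2/27 + 10/81)·sin(3·x)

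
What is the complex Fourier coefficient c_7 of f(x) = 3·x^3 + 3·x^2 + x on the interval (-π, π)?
Compute the real Fourier coefficients first: a_7 = -12/49, b_7 = 62/343 + 6·π^2/7.
Then c_7 = (a_7 − i·b_7)/2 = -6/49 - 3·i·π^2/7 - 31·i/343.

Final answer: -6/49 - 3·i·π^2/7 - 31·i/343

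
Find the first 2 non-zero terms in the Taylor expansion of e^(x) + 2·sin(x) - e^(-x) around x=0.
x^5/30 + 4·x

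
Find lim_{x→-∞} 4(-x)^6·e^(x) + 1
The product is a 0·∞ indeterminate form at x → -∞.
Rewrite the product as 4(-x)^6 / e^(-x) (an ∞/∞ form) and apply L'Hôpital, or use the standard hierarchy e^(|x|) ≫ |(-x)^6| as x → -∞.
The indeterminate product → 0, so the limit = 1.

Final answer: 1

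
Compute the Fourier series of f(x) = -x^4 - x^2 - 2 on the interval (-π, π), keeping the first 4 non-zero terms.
(-44 + 8·π^2)·cos(x) + (2 - 2·π^2)·cos(2·x) + (-4/27 + 8·π^2/9)·cos(3·x) - π^4/5 - π^2/3 - 2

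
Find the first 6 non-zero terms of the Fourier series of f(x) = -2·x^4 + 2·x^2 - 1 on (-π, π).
(-104 + 16·π^2)·cos(x) + (8 - 4·π^2)·cos(2·x) + (-56/27 + 16·π^2/9)·cos(3·x) + (7/8 - π^2)·cos(4·x) + (-296/625 + 16·π^2/25)·cos(5·x) - 2·π^4/5 - 1 + 2·π^2/3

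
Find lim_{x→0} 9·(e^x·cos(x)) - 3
Direct substitution at x = 0 gives 6.

Final answer: 6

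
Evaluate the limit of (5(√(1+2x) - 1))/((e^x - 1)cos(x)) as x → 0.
Both numerator and denominator → 0 as x → 0; this is a 0/0 indeterminate form.
Expand each to leading order near x = 0: numerator ~ 5·x, denominator ~ x.
The limit of the ratio is 5.

Final answer: 5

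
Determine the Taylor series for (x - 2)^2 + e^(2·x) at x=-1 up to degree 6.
(1 + 9·e^(2))·e^(-2) + (2 - 6·e^(2))·e^(-2)·(x + 1) + (2 + e^(2))·e^(-2)·(x + 1)^2 + 4·e^(-2)·(x + 1)^3/3 + 2·e^(-2)·(x + 1)^4/3 + 4·e^(-2)·(x + 1)^5/15 + 4·e^(-2)·(x + 1)^6/45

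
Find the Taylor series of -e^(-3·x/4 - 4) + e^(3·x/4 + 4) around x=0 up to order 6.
x^6·(-81·e^(-4)/327680 + 81·e^(4)/327680) + x^5·(81·e^(-4)/40960 + 81·e^(4)/40960) + x^4·(-27·e^(-4)/2048 + 27·e^(4)/2048) + x^3·(9·e^(-4)/128 + 9·e^(4)/128) + x^2·(-9·e^(-4)/32 + 9·e^(4)/32) + x·(3·e^(-4)/4 + 3·e^(4)/4) - e^(-4) + e^(4)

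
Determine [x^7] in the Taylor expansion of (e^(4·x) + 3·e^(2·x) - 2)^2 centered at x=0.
Expand to order 7: (e^(4·x) + 3·e^(2·x) - 2)^2 = 241072·x^7/315 + 11704·x^6/15 + 2104·x^5/3 + 540·x^4 + 1016·x^3/3 + 156·x^2 + 40·x + 4 + O(x^8).
The coefficient of x^7 is 241072/315.

Final answer: 241072/315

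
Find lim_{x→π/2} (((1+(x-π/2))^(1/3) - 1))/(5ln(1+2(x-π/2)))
Both numerator and denominator → 0 as x → π/2; this is a 0/0 indeterminate form.
Expand each to leading order near x = π/2: numerator ~ (x - π/2)/3, denominator ~ 10·(x - π/2).
The limit of the ratio is 1/30.

Final answer: 1/30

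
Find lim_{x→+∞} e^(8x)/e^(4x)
This is an ∞/∞ indeterminate form as x → +∞.
Rewrite e^(8x)/e^(4x) = e^((8−4)x) = e^(4x); the exponent coefficient is 4 > 0 so e^(4x) → ∞.
Limit = ∞.

Final answer: ∞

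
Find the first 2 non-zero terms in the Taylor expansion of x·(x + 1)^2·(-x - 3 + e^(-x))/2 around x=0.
-3·x^2 - x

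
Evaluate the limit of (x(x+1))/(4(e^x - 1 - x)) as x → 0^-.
Both numerator and denominator → 0 as x → 0^-; this is a 0/0 indeterminate form.
Expand each to leading order near x = 0: numerator ~ x, denominator ~ 2·x^2.
The limit of the ratio is -∞.

Final answer: -∞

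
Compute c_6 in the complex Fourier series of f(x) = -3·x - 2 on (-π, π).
Compute the real Fourier coefficients first: a_6 = 0, b_6 = 1.
Then c_6 = (a_6 − i·b_6)/2 = -i/2.

Final answer: -i/2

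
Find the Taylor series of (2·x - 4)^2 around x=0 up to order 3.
4·x^2 - 16·x + 16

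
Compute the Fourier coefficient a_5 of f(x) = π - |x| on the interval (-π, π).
a_5 = (1/π) ∫_{-π}^{π} f(x)·cos(5x) dx.
Evaluate the integral (use parity and integration by parts as needed): a_5 = 4/(25·π).

Final answer: 4/(25·π)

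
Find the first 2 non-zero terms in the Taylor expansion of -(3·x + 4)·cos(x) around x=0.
-3·x - 4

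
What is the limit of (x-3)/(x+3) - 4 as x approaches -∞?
Evaluate the dominant behaviour as x → -∞; each term tends to a finite value or vanishes.
Limit = -3.

Final answer: -3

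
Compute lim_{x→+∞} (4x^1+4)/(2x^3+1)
This is an ∞/∞ indeterminate form as x → +∞.
Divide numerator and denominator by x^3 and let the lower-order terms vanish; the numerator's degree 1 is below the denominator's degree 3, so the quotient → 0.
Limit = 0.

Final answer: 0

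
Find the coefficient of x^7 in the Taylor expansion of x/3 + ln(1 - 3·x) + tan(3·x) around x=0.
Expand to order 7: x/3 + ln(1 - 3·x) + tan(3·x) = -972·x^7/5 - 243·x^6/2 - 81·x^5/5 - 81·x^4/4 - 9·x^2/2 + x/3 + O(x^8).
The coefficient of x^7 is -972/5.

Final answer: -972/5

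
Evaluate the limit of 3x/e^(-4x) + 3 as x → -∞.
The quotient is an ∞/∞ indeterminate form as x → -∞.
Compare growth rates of the dominant terms (exponentials ≫ polynomials ≫ logarithms), or apply L'Hôpital's rule; the quotient → 0.
Adding the constant: 0 + 3 = 3. Limit = 3.

Final answer: 3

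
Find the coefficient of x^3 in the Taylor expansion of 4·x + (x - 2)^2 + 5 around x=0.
Expand to order 3: 4·x + (x - 2)^2 + 5 = x^2 + 9 + O(x^4).
The coefficient of x^3 is 0.

Final answer: 0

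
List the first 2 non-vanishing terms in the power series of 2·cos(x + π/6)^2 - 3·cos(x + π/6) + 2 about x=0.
x·(3/2 - √(3)) - 3·√(3)/2 + 7/2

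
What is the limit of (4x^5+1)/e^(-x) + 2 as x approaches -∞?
The quotient is an ∞/∞ indeterminate form as x → -∞.
Compare growth rates of the dominant terms (exponentials ≫ polynomials ≫ logarithms), or apply L'Hôpital's rule; the quotient → 0.
Adding the constant: 0 + 2 = 2. Limit = 2.

Final answer: 2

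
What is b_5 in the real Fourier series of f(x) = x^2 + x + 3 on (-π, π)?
b_5 = (1/π) ∫_{-π}^{π} f(x)·sin(5x) dx.
Evaluate the integral (use parity and integration by parts as needed): b_5 = 2/5.

Final answer: 2/5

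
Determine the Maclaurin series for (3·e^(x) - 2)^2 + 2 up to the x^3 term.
10·x^3 + 12·x^2 + 6·x + 3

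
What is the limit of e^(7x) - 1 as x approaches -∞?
Evaluate the dominant behaviour as x → -∞; each term tends to a finite value or vanishes.
Limit = -1.

Final answer: -1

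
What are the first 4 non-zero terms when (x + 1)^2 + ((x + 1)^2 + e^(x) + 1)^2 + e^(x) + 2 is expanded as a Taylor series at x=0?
61·x^3/6 + 39·x^2/2 + 21·x + 13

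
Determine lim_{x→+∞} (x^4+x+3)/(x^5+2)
This is an ∞/∞ indeterminate form as x → +∞.
Divide numerator and denominator by x^5 and let the lower-order terms vanish; the numerator's degree 4 is below the denominator's degree 5, so the quotient → 0.
Limit = 0.

Final answer: 0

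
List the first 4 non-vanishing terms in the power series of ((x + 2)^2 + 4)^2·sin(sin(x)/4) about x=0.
-5·x^4/6 + 31·x^3/6 + 16·x^2 + 16·x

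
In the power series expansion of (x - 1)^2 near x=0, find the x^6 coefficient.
Expand to order 6: (x - 1)^2 = x^2 - 2·x + 1 + O(x^7).
The coefficient of x^6 is 0.

Final answer: 0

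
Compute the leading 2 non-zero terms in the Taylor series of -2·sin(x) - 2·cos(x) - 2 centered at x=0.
-2·x - 4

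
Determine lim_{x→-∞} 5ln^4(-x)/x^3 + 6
The quotient is an ∞/∞ indeterminate form as x → -∞.
Compare growth rates of the dominant terms (exponentials ≫ polynomials ≫ logarithms), or apply L'Hôpital's rule; the quotient → 0.
Adding the constant: 0 + 6 = 6. Limit = 6.

Final answer: 6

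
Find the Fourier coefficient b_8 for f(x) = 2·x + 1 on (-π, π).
b_8 = (1/π) ∫_{-π}^{π} f(x)·sin(8x) dx.
Evaluate the integral (use parity and integration by parts as needed): b_8 = -1/2.

Final answer: -1/2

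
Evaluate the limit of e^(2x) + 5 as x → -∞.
Evaluate the dominant behaviour as x → -∞; each term tends to a finite value or vanishes.
Limit = 5.

Final answer: 5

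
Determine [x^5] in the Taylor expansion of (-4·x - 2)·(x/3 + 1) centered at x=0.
Expand to order 5: (-4·x - 2)·(x/3 + 1) = -4·x^2/3 - 14·x/3 - 2 + O(x^6).
The coefficient of x^5 is 0.

Final answer: 0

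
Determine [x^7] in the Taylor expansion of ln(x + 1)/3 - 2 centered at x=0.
Expand to order 7: ln(x + 1)/3 - 2 = x^7/21 - x^6/18 + x^5/15 - x^4/12 + x^3/9 - x^2/6 + x/3 - 2 + O(x^8).
The coefficient of x^7 is 1/21.

Final answer: 1/21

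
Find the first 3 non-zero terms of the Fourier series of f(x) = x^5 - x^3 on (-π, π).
(-42·π^2 + 2·π^4 + 252)·sin(x) + (-π^4 - 9 + 6·π^2)·sin(2·x) + (-58·π^2/27 + 116/81 + 2·π^4/3)·sin(3·x)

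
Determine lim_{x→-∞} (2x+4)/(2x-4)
Evaluate the dominant behaviour as x → -∞; each term tends to a finite value or vanishes.
Limit = 1.

Final answer: 1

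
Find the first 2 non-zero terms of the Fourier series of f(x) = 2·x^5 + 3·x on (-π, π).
(-80·π^2 + 4·π^4 + 486)·sin(x) + (-2·π^4 - 18 + 10·π^2)·sin(2·x)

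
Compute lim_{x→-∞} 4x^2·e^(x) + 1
The product is a 0·∞ indeterminate form at x → -∞.
Rewrite the product as 4x^2 / e^(-x) (an ∞/∞ form) and apply L'Hôpital, or use the standard hierarchy e^(|x|) ≫ |x^2| as x → -∞.
The indeterminate product → 0, so the limit = 1.

Final answer: 1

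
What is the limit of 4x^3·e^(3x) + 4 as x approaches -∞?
The product is a 0·∞ indeterminate form at x → -∞.
Rewrite the product as 4x^3 / e^(-3x) (an ∞/∞ form) and apply L'Hôpital, or use the standard hierarchy e^(3|x|) ≫ |x^3| as x → -∞.
The indeterminate product → 0, so the limit = 4.

Final answer: 4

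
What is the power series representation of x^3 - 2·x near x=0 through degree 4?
x^3 - 2·x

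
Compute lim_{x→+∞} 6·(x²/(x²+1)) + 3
Evaluate the dominant behaviour as x → +∞; each term tends to a finite value or vanishes.
Limit = 9.

Final answer: 9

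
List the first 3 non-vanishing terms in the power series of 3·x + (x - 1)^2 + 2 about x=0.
x^2 + x + 3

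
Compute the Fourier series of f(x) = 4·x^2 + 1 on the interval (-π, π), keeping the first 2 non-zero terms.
-16·cos(x) + 1 + 4·π^2/3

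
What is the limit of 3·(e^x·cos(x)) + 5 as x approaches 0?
Direct substitution at x = 0 gives 8.

Final answer: 8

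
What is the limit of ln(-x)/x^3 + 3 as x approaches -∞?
The quotient is an ∞/∞ indeterminate form as x → -∞.
Compare growth rates of the dominant terms (exponentials ≫ polynomials ≫ logarithms), or apply L'Hôpital's rule; the quotient → 0.
Adding the constant: 0 + 3 = 3. Limit = 3.

Final answer: 3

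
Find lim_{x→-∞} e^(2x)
Evaluate the dominant behaviour as x → -∞; each term tends to a finite value or vanishes.
Limit = 0.

Final answer: 0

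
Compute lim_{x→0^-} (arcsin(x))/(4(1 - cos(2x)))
Both numerator and denominator → 0 as x → 0^-; this is a 0/0 indeterminate form.
Expand each to leading order near x = 0: numerator ~ x, denominator ~ 8·x^2.
The limit of the ratio is -∞.

Final answer: -∞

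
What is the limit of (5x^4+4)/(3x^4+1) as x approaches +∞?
This is an ∞/∞ indeterminate form as x → +∞.
Divide numerator and denominator by x^4 and let the lower-order terms vanish; the leading terms give 5/3.
Limit = 5/3.

Final answer: 5/3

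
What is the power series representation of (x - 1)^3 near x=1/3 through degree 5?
-8/27 + 4·(x - 1/3)/3 - 2·(x - 1/3)^2 + (x - 1/3)^3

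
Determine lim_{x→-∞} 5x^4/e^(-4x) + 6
The quotient is an ∞/∞ indeterminate form as x → -∞.
Compare growth rates of the dominant terms (exponentials ≫ polynomials ≫ logarithms), or apply L'Hôpital's rule; the quotient → 0.
Adding the constant: 0 + 6 = 6. Limit = 6.

Final answer: 6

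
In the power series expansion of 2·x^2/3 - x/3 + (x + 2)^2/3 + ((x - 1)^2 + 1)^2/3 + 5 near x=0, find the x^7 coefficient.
Expand to order 7: 2·x^2/3 - x/3 + (x + 2)^2/3 + ((x - 1)^2 + 1)^2/3 + 5 = x^4/3 - 4·x^3/3 + 11·x^2/3 - 5·x/3 + 23/3 + O(x^8).
The coefficient of x^7 is 0.

Final answer: 0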